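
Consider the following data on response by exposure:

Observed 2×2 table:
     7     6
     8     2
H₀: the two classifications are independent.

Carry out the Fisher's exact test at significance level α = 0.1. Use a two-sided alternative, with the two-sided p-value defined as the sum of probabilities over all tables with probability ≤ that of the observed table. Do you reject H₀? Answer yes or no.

Margins: r₁=13, r₂=10, c₁=15, c₂=8, n=23
p_obs = C(13,7)·C(10,8)/C(23,15); sum pmf over tables with pmf ≤ p_obs
p-value (two-sided) = 0.37879
At α=0.1: p ≥ α → fail to reject H₀

reject H₀: no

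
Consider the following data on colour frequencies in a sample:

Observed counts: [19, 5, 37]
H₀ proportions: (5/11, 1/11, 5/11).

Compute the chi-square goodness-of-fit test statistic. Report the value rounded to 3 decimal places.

test statistic = 5.902

n = 61; E_i = n·p_i = [27.73, 5.55, 27.73]
χ² = (19−27.73)²/27.73 + (5−5.55)²/5.55 + (37−27.73)²/27.73 = 5.9016
df = 2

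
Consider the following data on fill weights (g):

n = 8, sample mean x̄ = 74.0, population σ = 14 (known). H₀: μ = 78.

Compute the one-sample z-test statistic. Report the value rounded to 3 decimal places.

test statistic = -0.808

SE = σ/√n = 14/√8 = 4.9497
z = (x̄−μ₀)/SE = (74.0−78)/4.9497 = -0.8081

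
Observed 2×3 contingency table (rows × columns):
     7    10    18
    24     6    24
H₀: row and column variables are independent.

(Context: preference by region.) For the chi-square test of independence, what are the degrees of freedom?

df = (r−1)(c−1) = (2−1)·(3−1) = 2

degrees of freedom = 2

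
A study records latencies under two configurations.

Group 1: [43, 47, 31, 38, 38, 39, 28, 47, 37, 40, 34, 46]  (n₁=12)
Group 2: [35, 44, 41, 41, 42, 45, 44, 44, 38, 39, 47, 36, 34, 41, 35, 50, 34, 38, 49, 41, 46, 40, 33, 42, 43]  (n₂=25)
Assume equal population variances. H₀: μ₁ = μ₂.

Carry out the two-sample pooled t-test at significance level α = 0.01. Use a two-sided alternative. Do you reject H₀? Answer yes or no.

x̄₁=39.000, s₁=6.105, n₁=12
x̄₂=40.880, s₂=4.729, n₂=25
s_p² = [11·6.105² + 24·4.729²]/35 = 27.0469
SE = √(s_p²·(1/12+1/25)) = 1.8264
t = (39.000−40.880)/1.8264 = -1.0293
df = 35
p-value (two-sided) = 0.31038
At α=0.01: p ≥ α → fail to reject H₀

reject H₀: no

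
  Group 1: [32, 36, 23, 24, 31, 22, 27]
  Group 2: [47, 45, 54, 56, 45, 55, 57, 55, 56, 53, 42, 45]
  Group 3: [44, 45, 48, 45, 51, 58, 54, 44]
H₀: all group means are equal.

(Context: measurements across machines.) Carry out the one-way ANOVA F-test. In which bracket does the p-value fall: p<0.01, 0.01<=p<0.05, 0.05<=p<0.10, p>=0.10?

Group means [27.86, 50.83, 48.62], grand mean 44.222
SSB = Σnᵢ(x̄ᵢ−x̄)² = 2554.268; SSW = ΣΣ(x−x̄ᵢ)² = 694.399
MSB = 2554.268/2 = 1277.1339; MSW = 694.399/24 = 28.9333
F = MSB/MSW = 44.1406
df = (2, 24)
p-value (upper-tail) = 0.00000
→ bracket: p<0.01

p-value bracket: p<0.01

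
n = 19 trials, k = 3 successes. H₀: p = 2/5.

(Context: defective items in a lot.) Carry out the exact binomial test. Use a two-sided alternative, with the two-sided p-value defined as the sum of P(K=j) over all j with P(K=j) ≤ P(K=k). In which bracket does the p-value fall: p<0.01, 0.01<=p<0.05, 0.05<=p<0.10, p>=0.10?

Exact binomial: n=19, k=3, p₀=2/5=0.4000
P(X=j) = C(n,j)·p₀^j·(1−p₀)^(n−j); p = Σ P(X=j) over j with P(X=j) ≤ P(X=3)
p-value (two-sided) = 0.03452
→ bracket: 0.01<=p<0.05

p-value bracket: 0.01<=p<0.05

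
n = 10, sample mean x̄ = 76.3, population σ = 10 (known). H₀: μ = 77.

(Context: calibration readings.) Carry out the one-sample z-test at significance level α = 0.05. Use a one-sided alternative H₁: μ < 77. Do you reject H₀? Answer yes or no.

reject H₀: no

SE = σ/√n = 10/√10 = 3.1623
z = (x̄−μ₀)/SE = (76.3−77)/3.1623 = -0.2214
p-value (one-sided, H₁ less) = 0.41241
At α=0.05: p ≥ α → fail to reject H₀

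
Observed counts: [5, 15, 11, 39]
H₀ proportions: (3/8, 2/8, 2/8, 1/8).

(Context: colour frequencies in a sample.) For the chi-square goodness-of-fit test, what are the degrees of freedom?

df = k − 1 = 4 − 1 = 3

degrees of freedom = 3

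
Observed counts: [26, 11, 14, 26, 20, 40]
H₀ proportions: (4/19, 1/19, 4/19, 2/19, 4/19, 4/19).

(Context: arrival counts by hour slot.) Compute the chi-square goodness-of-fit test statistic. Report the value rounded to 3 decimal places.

test statistic = 26.234

n = 137; E_i = n·p_i = [28.84, 7.21, 28.84, 14.42, 28.84, 28.84]
χ² = (26−28.84)²/28.84 + (11−7.21)²/7.21 + (14−28.84)²/28.84 + (26−14.42)²/14.42 + (20−28.84)²/28.84 + (40−28.84)²/28.84 = 26.2336
df = 5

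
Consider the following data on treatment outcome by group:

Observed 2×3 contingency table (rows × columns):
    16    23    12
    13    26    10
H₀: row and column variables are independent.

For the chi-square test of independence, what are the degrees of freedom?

df = (r−1)(c−1) = (2−1)·(3−1) = 2

degrees of freedom = 2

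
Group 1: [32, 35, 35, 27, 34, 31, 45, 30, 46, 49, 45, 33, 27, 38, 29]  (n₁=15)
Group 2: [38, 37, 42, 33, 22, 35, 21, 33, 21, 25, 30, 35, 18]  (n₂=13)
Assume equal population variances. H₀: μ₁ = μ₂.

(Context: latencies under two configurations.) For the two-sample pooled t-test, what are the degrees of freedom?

df = n₁ + n₂ − 2 = 15 + 13 − 2 = 26

degrees of freedom = 26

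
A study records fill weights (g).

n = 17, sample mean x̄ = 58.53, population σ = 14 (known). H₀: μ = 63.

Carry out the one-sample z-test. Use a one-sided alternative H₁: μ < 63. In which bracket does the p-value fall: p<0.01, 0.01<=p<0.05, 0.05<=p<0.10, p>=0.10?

p-value bracket: 0.05<=p<0.10

SE = σ/√n = 14/√17 = 3.3955
z = (x̄−μ₀)/SE = (58.53−63)/3.3955 = -1.3164
p-value (one-sided, H₁ less) = 0.09401
→ bracket: 0.05<=p<0.10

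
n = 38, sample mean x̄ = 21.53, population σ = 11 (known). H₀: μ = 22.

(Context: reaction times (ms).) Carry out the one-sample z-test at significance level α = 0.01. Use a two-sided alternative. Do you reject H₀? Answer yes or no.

SE = σ/√n = 11/√38 = 1.7844
z = (x̄−μ₀)/SE = (21.53−22)/1.7844 = -0.2634
p-value (two-sided) = 0.79225
At α=0.01: p ≥ α → fail to reject H₀

reject H₀: no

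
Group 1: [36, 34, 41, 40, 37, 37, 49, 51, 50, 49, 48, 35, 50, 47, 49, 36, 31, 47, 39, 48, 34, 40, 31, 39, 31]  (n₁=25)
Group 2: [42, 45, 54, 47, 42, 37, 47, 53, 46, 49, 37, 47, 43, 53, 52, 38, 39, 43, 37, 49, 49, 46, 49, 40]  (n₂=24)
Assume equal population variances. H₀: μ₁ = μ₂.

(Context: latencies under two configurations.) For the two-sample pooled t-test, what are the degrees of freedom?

degrees of freedom = 47

df = n₁ + n₂ − 2 = 25 + 24 − 2 = 47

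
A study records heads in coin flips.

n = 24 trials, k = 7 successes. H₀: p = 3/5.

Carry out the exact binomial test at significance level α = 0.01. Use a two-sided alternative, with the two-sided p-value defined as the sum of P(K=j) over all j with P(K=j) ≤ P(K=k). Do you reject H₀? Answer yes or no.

Exact binomial: n=24, k=7, p₀=3/5=0.6000
P(X=j) = C(n,j)·p₀^j·(1−p₀)^(n−j); p = Σ P(X=j) over j with P(X=j) ≤ P(X=7)
p-value (two-sided) = 0.00287
At α=0.01: p < α → reject H₀

reject H₀: yes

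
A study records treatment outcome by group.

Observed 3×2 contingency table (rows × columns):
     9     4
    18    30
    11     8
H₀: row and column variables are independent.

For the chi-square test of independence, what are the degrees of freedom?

degrees of freedom = 2

df = (r−1)(c−1) = (3−1)·(2−1) = 2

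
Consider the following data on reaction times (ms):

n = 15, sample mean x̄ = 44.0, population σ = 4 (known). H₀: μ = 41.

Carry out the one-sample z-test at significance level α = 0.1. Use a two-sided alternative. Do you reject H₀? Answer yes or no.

SE = σ/√n = 4/√15 = 1.0328
z = (x̄−μ₀)/SE = (44.0−41)/1.0328 = 2.9047
p-value (two-sided) = 0.00368
At α=0.1: p < α → reject H₀

reject H₀: yes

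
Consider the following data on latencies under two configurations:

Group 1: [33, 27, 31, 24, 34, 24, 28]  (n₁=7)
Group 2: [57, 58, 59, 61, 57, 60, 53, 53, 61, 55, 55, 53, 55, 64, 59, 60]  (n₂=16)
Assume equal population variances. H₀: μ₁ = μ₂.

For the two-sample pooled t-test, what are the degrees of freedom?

degrees of freedom = 21

df = n₁ + n₂ − 2 = 7 + 16 − 2 = 21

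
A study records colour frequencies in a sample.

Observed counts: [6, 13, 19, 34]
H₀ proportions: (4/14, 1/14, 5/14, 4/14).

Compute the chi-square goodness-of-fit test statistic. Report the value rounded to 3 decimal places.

test statistic = 32.844

n = 72; E_i = n·p_i = [20.57, 5.14, 25.71, 20.57]
χ² = (6−20.57)²/20.57 + (13−5.14)²/5.14 + (19−25.71)²/25.71 + (34−20.57)²/20.57 = 32.8444
df = 3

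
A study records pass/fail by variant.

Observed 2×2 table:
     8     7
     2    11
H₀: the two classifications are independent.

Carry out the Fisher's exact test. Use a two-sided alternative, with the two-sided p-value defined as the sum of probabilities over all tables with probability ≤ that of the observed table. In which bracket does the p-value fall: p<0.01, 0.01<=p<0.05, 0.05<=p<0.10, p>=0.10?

p-value bracket: 0.05<=p<0.10

Margins: r₁=15, r₂=13, c₁=10, c₂=18, n=28
p_obs = C(15,8)·C(13,2)/C(28,10); sum pmf over tables with pmf ≤ p_obs
p-value (two-sided) = 0.05457
→ bracket: 0.05<=p<0.10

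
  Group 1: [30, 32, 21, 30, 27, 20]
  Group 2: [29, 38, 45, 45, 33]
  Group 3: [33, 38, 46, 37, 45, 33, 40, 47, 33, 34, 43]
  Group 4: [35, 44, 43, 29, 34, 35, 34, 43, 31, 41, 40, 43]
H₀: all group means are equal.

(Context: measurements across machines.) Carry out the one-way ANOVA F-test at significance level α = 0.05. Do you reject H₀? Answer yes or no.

Group means [26.67, 38.00, 39.00, 37.67], grand mean 36.206
SSB = Σnᵢ(x̄ᵢ−x̄)² = 673.559; SSW = ΣΣ(x−x̄ᵢ)² = 938.000
MSB = 673.559/3 = 224.5196; MSW = 938.000/30 = 31.2667
F = MSB/MSW = 7.1808
df = (3, 30)
p-value (upper-tail) = 0.00090
At α=0.05: p < α → reject H₀

reject H₀: yes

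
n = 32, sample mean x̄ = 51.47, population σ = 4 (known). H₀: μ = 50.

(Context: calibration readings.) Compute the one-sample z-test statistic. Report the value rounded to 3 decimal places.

SE = σ/√n = 4/√32 = 0.7071
z = (x̄−μ₀)/SE = (51.47−50)/0.7071 = 2.0789

test statistic = 2.079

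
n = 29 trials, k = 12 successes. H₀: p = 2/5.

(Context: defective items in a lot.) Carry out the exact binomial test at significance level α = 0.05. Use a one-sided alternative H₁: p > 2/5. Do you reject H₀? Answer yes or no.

Exact binomial: n=29, k=12, p₀=2/5=0.4000
P(X≥12) from Σ C(n,i)·p₀^i·(1−p₀)^(n−i)
p-value (one-sided, H₁ greater) = 0.50996
At α=0.05: p ≥ α → fail to reject H₀

reject H₀: no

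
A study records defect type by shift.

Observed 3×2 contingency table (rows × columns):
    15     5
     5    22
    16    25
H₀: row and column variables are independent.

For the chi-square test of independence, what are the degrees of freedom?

df = (r−1)(c−1) = (3−1)·(2−1) = 2

degrees of freedom = 2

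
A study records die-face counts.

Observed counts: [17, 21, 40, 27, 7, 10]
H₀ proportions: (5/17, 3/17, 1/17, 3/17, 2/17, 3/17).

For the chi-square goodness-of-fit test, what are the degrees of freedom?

degrees of freedom = 5

df = k − 1 = 6 − 1 = 5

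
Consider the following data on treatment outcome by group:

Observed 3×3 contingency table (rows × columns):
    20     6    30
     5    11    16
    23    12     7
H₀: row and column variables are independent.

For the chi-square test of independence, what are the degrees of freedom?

df = (r−1)(c−1) = (3−1)·(3−1) = 4

degrees of freedom = 4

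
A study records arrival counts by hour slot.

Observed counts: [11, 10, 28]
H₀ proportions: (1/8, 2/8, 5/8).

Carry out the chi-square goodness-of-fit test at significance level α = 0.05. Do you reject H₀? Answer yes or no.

reject H₀: no

n = 49; E_i = n·p_i = [6.12, 12.25, 30.62]
χ² = (11−6.12)²/6.12 + (10−12.25)²/12.25 + (28−30.62)²/30.62 = 4.5184
df = 2
p-value (upper-tail) = 0.10444
At α=0.05: p ≥ α → fail to reject H₀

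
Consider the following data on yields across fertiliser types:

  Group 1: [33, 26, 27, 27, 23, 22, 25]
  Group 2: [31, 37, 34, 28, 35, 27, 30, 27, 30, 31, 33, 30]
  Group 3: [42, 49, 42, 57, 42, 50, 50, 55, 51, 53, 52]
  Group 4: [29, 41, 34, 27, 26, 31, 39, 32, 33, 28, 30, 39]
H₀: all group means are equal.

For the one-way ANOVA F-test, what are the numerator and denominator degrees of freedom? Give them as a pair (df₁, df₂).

degrees of freedom = [3, 38]

k = 4 groups, N = 42 total
df = (k−1, N−k) = (4−1, 42−4) = (3, 38)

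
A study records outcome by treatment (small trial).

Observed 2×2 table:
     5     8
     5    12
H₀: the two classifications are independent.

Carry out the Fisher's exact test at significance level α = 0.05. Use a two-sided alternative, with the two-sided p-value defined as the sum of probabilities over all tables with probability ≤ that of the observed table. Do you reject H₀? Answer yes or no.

reject H₀: no

Margins: r₁=13, r₂=17, c₁=10, c₂=20, n=30
p_obs = C(13,5)·C(17,5)/C(30,10); sum pmf over tables with pmf ≤ p_obs
p-value (two-sided) = 0.70548
At α=0.05: p ≥ α → fail to reject H₀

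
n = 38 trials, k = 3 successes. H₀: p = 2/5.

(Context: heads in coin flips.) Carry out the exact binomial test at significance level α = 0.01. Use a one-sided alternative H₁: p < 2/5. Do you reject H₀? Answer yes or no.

Exact binomial: n=38, k=3, p₀=2/5=0.4000
P(X≤3) from Σ C(n,i)·p₀^i·(1−p₀)^(n−i)
p-value (one-sided, H₁ less) = 0.00001
At α=0.01: p < α → reject H₀

reject H₀: yes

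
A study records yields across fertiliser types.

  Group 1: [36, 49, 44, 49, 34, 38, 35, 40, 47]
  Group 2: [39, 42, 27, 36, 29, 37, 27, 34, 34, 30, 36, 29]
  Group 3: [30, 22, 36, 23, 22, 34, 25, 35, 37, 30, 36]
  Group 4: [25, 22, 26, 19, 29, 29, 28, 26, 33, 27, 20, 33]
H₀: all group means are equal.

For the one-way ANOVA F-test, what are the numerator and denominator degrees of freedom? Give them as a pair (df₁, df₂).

k = 4 groups, N = 44 total
df = (k−1, N−k) = (4−1, 44−4) = (3, 40)

degrees of freedom = [3, 40]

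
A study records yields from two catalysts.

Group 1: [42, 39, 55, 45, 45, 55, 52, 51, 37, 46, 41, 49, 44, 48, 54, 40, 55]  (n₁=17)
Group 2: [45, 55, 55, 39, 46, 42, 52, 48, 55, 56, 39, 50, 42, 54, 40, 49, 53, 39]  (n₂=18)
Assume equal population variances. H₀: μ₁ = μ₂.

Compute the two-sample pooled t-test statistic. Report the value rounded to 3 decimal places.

test statistic = -0.373

x̄₁=46.941, s₁=6.015, n₁=17
x̄₂=47.722, s₂=6.341, n₂=18
s_p² = [16·6.015² + 17·6.341²]/33 = 38.2592
SE = √(s_p²·(1/17+1/18)) = 2.0919
t = (46.941−47.722)/2.0919 = -0.3734
df = 33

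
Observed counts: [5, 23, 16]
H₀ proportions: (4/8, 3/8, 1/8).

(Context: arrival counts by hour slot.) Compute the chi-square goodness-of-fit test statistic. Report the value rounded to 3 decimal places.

test statistic = 35.742

n = 44; E_i = n·p_i = [22.00, 16.50, 5.50]
χ² = (5−22.00)²/22.00 + (23−16.50)²/16.50 + (16−5.50)²/5.50 = 35.7424
df = 2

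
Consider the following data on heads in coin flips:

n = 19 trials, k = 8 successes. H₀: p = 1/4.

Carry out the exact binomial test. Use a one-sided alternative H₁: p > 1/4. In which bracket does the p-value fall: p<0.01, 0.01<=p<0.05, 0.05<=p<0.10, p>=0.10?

Exact binomial: n=19, k=8, p₀=1/4=0.2500
P(X≥8) from Σ C(n,i)·p₀^i·(1−p₀)^(n−i)
p-value (one-sided, H₁ greater) = 0.07746
→ bracket: 0.05<=p<0.10

p-value bracket: 0.05<=p<0.10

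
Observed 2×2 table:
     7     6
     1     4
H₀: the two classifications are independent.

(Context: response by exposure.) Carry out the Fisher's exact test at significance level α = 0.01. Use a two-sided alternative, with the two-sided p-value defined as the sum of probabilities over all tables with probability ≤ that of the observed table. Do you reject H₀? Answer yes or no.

reject H₀: no

Margins: r₁=13, r₂=5, c₁=8, c₂=10, n=18
p_obs = C(13,7)·C(5,1)/C(18,8); sum pmf over tables with pmf ≤ p_obs
p-value (two-sided) = 0.31373
At α=0.01: p ≥ α → fail to reject H₀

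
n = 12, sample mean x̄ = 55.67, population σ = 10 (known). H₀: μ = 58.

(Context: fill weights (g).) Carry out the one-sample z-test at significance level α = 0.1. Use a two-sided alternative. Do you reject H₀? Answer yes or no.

SE = σ/√n = 10/√12 = 2.8868
z = (x̄−μ₀)/SE = (55.67−58)/2.8868 = -0.8071
p-value (two-sided) = 0.41959
At α=0.1: p ≥ α → fail to reject H₀

reject H₀: no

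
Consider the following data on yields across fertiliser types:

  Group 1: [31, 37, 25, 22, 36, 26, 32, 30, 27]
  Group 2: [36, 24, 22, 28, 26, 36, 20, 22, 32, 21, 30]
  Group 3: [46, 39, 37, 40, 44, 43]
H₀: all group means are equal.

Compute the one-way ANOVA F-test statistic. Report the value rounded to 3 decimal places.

test statistic = 16.339

Group means [29.56, 27.00, 41.50], grand mean 31.231
SSB = Σnᵢ(x̄ᵢ−x̄)² = 854.893; SSW = ΣΣ(x−x̄ᵢ)² = 601.722
MSB = 854.893/2 = 427.4466; MSW = 601.722/23 = 26.1618
F = MSB/MSW = 16.3386
df = (2, 23)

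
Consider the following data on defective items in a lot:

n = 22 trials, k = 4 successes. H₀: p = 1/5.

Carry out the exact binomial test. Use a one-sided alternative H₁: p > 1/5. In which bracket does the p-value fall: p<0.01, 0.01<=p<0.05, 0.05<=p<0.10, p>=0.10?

p-value bracket: p>=0.10

Exact binomial: n=22, k=4, p₀=1/5=0.2000
P(X≥4) from Σ C(n,i)·p₀^i·(1−p₀)^(n−i)
p-value (one-sided, H₁ greater) = 0.66796
→ bracket: p>=0.10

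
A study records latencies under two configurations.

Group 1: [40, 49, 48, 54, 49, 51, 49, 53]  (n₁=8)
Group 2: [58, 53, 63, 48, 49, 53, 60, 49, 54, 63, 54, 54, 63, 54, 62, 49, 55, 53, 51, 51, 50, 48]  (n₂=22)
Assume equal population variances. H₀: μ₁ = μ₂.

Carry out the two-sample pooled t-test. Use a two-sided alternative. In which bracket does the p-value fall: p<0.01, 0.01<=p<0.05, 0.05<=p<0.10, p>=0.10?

x̄₁=49.125, s₁=4.257, n₁=8
x̄₂=54.273, s₂=5.082, n₂=22
s_p² = [7·4.257² + 21·5.082²]/28 = 23.9014
SE = √(s_p²·(1/8+1/22)) = 2.0184
t = (49.125−54.273)/2.0184 = -2.5503
df = 28
p-value (two-sided) = 0.01652
→ bracket: 0.01<=p<0.05

p-value bracket: 0.01<=p<0.05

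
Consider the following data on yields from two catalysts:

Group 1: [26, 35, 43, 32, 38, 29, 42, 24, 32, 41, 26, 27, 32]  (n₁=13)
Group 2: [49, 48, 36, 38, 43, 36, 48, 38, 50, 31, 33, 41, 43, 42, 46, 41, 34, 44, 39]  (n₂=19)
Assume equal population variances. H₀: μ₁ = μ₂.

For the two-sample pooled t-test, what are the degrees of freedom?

df = n₁ + n₂ − 2 = 13 + 19 − 2 = 30

degrees of freedom = 30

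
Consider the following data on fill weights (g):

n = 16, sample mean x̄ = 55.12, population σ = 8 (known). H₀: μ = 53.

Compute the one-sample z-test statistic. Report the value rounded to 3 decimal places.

test statistic = 1.060

SE = σ/√n = 8/√16 = 2.0000
z = (x̄−μ₀)/SE = (55.12−53)/2.0000 = 1.0600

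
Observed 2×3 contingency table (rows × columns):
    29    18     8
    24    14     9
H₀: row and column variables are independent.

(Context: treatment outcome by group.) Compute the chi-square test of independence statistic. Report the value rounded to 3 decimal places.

Row totals [55, 47], col totals [53, 32, 17], n=102
χ² = (29−28.58)²/28.58 + (18−17.25)²/17.25 + (8−9.17)²/9.17 + (24−24.42)²/24.42 + (14−14.75)²/14.75 + (9−7.83)²/7.83 = 0.4056
df = 2

test statistic = 0.406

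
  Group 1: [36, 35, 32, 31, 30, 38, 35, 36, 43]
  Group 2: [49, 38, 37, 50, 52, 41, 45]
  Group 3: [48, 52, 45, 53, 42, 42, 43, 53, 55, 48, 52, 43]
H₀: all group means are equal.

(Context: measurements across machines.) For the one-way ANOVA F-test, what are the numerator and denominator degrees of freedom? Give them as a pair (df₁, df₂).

degrees of freedom = [2, 25]

k = 3 groups, N = 28 total
df = (k−1, N−k) = (3−1, 28−3) = (2, 25)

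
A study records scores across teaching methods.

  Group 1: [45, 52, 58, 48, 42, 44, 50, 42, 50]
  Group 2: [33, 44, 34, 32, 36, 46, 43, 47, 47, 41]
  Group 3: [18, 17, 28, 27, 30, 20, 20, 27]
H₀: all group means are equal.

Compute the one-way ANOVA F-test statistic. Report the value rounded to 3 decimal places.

test statistic = 43.518

Group means [47.89, 40.30, 23.38], grand mean 37.815
SSB = Σnᵢ(x̄ᵢ−x̄)² = 2643.210; SSW = ΣΣ(x−x̄ᵢ)² = 728.864
MSB = 2643.210/2 = 1321.6051; MSW = 728.864/24 = 30.3693
F = MSB/MSW = 43.5178
df = (2, 24)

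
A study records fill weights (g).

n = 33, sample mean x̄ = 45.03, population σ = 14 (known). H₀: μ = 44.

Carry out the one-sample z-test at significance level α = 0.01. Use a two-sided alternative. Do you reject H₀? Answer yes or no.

reject H₀: no

SE = σ/√n = 14/√33 = 2.4371
z = (x̄−μ₀)/SE = (45.03−44)/2.4371 = 0.4226
p-value (two-sided) = 0.67256
At α=0.01: p ≥ α → fail to reject H₀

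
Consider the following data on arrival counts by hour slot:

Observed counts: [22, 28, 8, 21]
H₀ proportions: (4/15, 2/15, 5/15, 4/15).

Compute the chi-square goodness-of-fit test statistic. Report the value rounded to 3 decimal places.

test statistic = 41.769

n = 79; E_i = n·p_i = [21.07, 10.53, 26.33, 21.07]
χ² = (22−21.07)²/21.07 + (28−10.53)²/10.53 + (8−26.33)²/26.33 + (21−21.07)²/21.07 = 41.7690
df = 3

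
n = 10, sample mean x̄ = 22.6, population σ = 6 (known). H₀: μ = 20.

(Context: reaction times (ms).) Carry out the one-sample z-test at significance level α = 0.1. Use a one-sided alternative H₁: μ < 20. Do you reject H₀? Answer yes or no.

SE = σ/√n = 6/√10 = 1.8974
z = (x̄−μ₀)/SE = (22.6−20)/1.8974 = 1.3703
p-value (one-sided, H₁ less) = 0.91471
At α=0.1: p ≥ α → fail to reject H₀

reject H₀: no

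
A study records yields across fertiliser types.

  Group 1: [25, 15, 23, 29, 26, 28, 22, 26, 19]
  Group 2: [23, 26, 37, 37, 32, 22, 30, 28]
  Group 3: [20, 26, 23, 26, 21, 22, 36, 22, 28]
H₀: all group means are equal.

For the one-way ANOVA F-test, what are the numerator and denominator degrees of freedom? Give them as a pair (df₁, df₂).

degrees of freedom = [2, 23]

k = 3 groups, N = 26 total
df = (k−1, N−k) = (3−1, 26−3) = (2, 23)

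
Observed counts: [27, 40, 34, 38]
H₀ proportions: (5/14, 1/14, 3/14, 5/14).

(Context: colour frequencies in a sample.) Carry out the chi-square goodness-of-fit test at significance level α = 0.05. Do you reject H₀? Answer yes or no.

reject H₀: yes

n = 139; E_i = n·p_i = [49.64, 9.93, 29.79, 49.64]
χ² = (27−49.64)²/49.64 + (40−9.93)²/9.93 + (34−29.79)²/29.79 + (38−49.64)²/49.64 = 104.7343
df = 3
p-value (upper-tail) = 0.00000
At α=0.05: p < α → reject H₀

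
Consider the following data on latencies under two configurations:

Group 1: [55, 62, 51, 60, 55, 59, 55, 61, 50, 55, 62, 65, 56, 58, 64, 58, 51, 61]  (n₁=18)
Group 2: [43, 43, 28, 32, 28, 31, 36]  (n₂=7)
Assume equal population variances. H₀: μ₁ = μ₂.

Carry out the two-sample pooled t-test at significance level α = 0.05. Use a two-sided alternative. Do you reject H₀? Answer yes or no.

reject H₀: yes

x̄₁=57.667, s₁=4.472, n₁=18
x̄₂=34.429, s₂=6.451, n₂=7
s_p² = [17·4.472² + 6·6.451²]/23 = 25.6398
SE = √(s_p²·(1/18+1/7)) = 2.2555
t = (57.667−34.429)/2.2555 = 10.3029
df = 23
p-value (two-sided) = 0.00000
At α=0.05: p < α → reject H₀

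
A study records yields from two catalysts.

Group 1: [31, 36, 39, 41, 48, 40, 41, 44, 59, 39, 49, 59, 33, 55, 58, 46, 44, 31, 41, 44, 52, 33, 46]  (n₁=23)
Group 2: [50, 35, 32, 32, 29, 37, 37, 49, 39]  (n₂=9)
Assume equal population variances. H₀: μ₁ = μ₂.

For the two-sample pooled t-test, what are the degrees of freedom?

df = n₁ + n₂ − 2 = 23 + 9 − 2 = 30

degrees of freedom = 30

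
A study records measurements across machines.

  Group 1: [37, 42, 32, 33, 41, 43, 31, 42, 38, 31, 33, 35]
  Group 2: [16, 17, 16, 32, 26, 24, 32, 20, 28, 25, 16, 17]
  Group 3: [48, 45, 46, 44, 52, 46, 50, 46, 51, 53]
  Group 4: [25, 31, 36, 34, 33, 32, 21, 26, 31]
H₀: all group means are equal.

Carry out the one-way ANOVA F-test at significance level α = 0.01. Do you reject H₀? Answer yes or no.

Group means [36.50, 22.42, 48.10, 29.89], grand mean 33.884
SSB = Σnᵢ(x̄ᵢ−x̄)² = 3824.713; SSW = ΣΣ(x−x̄ᵢ)² = 937.706
MSB = 3824.713/3 = 1274.9043; MSW = 937.706/39 = 24.0437
F = MSB/MSW = 53.0244
df = (3, 39)
p-value (upper-tail) = 0.00000
At α=0.01: p < α → reject H₀

reject H₀: yes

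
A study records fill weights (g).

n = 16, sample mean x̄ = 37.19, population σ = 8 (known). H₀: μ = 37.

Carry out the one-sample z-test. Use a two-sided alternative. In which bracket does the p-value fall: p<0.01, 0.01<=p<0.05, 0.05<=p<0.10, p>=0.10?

p-value bracket: p>=0.10

SE = σ/√n = 8/√16 = 2.0000
z = (x̄−μ₀)/SE = (37.19−37)/2.0000 = 0.0950
p-value (two-sided) = 0.92431
→ bracket: p>=0.10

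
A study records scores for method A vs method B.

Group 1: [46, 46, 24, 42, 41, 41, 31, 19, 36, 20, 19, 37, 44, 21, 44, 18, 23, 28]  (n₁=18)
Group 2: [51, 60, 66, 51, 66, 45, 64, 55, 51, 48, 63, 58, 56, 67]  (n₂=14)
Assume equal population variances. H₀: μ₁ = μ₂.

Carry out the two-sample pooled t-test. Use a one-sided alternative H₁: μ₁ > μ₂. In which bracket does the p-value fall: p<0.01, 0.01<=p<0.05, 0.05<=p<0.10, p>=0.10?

x̄₁=32.222, s₁=10.691, n₁=18
x̄₂=57.214, s₂=7.308, n₂=14
s_p² = [17·10.691² + 13·7.308²]/30 = 87.9156
SE = √(s_p²·(1/18+1/14)) = 3.3412
t = (32.222−57.214)/3.3412 = -7.4799
df = 30
p-value (one-sided, H₁ greater) = 1.00000
→ bracket: p>=0.10

p-value bracket: p>=0.10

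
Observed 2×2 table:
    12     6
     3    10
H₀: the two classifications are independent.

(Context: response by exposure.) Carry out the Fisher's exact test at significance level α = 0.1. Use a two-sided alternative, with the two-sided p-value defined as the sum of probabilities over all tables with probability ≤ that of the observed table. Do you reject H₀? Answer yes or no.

Margins: r₁=18, r₂=13, c₁=15, c₂=16, n=31
p_obs = C(18,12)·C(13,3)/C(31,15); sum pmf over tables with pmf ≤ p_obs
p-value (two-sided) = 0.02901
At α=0.1: p < α → reject H₀

reject H₀: yes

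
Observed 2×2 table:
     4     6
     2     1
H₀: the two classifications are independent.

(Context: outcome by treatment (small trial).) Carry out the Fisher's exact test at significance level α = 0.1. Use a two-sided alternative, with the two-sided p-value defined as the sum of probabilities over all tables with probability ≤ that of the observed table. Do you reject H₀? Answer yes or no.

reject H₀: no

Margins: r₁=10, r₂=3, c₁=6, c₂=7, n=13
p_obs = C(10,4)·C(3,2)/C(13,6); sum pmf over tables with pmf ≤ p_obs
p-value (two-sided) = 0.55944
At α=0.1: p ≥ α → fail to reject H₀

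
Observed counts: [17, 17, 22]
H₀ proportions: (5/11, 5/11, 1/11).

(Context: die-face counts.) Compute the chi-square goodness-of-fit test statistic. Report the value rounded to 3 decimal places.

n = 56; E_i = n·p_i = [25.45, 25.45, 5.09]
χ² = (17−25.45)²/25.45 + (17−25.45)²/25.45 + (22−5.09)²/5.09 = 61.7786
df = 2

test statistic = 61.779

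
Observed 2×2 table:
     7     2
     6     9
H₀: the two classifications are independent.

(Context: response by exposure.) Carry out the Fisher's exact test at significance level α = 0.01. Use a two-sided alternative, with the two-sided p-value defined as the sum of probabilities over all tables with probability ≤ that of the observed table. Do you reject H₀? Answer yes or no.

reject H₀: no

Margins: r₁=9, r₂=15, c₁=13, c₂=11, n=24
p_obs = C(9,7)·C(15,6)/C(24,13); sum pmf over tables with pmf ≤ p_obs
p-value (two-sided) = 0.10493
At α=0.01: p ≥ α → fail to reject H₀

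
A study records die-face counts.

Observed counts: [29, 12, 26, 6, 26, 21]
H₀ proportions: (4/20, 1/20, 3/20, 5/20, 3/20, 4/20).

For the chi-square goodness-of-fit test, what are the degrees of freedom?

df = k − 1 = 6 − 1 = 5

degrees of freedom = 5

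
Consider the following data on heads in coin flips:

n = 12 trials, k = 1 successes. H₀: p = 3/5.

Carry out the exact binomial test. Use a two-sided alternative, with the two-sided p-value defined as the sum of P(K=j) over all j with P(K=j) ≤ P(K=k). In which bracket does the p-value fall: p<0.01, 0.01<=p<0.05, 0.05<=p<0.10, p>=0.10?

p-value bracket: p<0.01

Exact binomial: n=12, k=1, p₀=3/5=0.6000
P(X=j) = C(n,j)·p₀^j·(1−p₀)^(n−j); p = Σ P(X=j) over j with P(X=j) ≤ P(X=1)
p-value (two-sided) = 0.00032
→ bracket: p<0.01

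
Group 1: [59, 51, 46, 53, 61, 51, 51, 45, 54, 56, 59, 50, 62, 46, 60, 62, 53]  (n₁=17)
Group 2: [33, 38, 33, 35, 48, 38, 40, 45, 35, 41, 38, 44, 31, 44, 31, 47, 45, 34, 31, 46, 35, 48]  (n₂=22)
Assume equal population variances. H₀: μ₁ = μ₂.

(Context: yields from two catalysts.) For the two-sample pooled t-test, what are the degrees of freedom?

degrees of freedom = 37

df = n₁ + n₂ − 2 = 17 + 22 − 2 = 37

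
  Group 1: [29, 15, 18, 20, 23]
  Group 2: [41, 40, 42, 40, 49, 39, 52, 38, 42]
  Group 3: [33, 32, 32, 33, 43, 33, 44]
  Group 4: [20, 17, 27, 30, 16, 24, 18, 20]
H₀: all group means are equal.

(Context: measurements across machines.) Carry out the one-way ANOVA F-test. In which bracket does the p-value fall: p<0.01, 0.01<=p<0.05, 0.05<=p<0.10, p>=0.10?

Group means [21.00, 42.56, 35.71, 21.50], grand mean 31.379
SSB = Σnᵢ(x̄ᵢ−x̄)² = 2575.177; SSW = ΣΣ(x−x̄ᵢ)² = 641.651
MSB = 2575.177/3 = 858.3923; MSW = 641.651/25 = 25.6660
F = MSB/MSW = 33.4447
df = (3, 25)
p-value (upper-tail) = 0.00000
→ bracket: p<0.01

p-value bracket: p<0.01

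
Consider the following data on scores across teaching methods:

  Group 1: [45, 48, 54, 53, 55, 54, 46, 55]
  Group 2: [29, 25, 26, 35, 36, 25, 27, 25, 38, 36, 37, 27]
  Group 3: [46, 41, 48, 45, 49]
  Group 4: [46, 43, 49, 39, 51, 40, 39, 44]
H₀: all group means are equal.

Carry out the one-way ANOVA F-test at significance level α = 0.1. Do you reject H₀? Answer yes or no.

reject H₀: yes

Group means [51.25, 30.50, 45.80, 43.88], grand mean 41.091
SSB = Σnᵢ(x̄ᵢ−x̄)² = 2344.552; SSW = ΣΣ(x−x̄ᵢ)² = 624.175
MSB = 2344.552/3 = 781.5174; MSW = 624.175/29 = 21.5233
F = MSB/MSW = 36.3103
df = (3, 29)
p-value (upper-tail) = 0.00000
At α=0.1: p < α → reject H₀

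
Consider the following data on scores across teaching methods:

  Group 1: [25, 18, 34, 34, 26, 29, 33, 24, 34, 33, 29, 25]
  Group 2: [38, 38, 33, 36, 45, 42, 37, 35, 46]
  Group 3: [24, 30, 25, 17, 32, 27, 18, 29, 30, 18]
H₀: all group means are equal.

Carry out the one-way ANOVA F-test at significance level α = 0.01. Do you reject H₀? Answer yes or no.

reject H₀: yes

Group means [28.67, 38.89, 25.00], grand mean 30.452
SSB = Σnᵢ(x̄ᵢ−x̄)² = 976.122; SSW = ΣΣ(x−x̄ᵢ)² = 735.556
MSB = 976.122/2 = 488.0609; MSW = 735.556/28 = 26.2698
F = MSB/MSW = 18.5788
df = (2, 28)
p-value (upper-tail) = 0.00001
At α=0.01: p < α → reject H₀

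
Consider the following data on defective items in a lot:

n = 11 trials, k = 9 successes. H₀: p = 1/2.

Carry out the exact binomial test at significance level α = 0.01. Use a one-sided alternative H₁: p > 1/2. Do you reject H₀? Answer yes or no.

reject H₀: no

Exact binomial: n=11, k=9, p₀=1/2=0.5000
P(X≥9) from Σ C(n,i)·p₀^i·(1−p₀)^(n−i)
p-value (one-sided, H₁ greater) = 0.03271
At α=0.01: p ≥ α → fail to reject H₀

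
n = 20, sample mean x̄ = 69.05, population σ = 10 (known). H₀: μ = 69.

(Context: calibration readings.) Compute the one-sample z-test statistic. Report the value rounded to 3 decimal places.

test statistic = 0.022

SE = σ/√n = 10/√20 = 2.2361
z = (x̄−μ₀)/SE = (69.05−69)/2.2361 = 0.0224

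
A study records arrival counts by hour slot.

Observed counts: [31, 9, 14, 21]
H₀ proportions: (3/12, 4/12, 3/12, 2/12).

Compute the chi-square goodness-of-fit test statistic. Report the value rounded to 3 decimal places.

n = 75; E_i = n·p_i = [18.75, 25.00, 18.75, 12.50]
χ² = (31−18.75)²/18.75 + (9−25.00)²/25.00 + (14−18.75)²/18.75 + (21−12.50)²/12.50 = 25.2267
df = 3

test statistic = 25.227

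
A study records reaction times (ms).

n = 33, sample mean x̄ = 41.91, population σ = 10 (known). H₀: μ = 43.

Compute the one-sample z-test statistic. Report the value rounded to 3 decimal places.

test statistic = -0.626

SE = σ/√n = 10/√33 = 1.7408
z = (x̄−μ₀)/SE = (41.91−43)/1.7408 = -0.6262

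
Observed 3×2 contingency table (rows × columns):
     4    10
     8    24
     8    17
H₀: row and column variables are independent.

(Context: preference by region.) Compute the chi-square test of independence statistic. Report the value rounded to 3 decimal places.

test statistic = 0.341

Row totals [14, 32, 25], col totals [20, 51], n=71
χ² = (4−3.94)²/3.94 + (10−10.06)²/10.06 + (8−9.01)²/9.01 + (24−22.99)²/22.99 + (8−7.04)²/7.04 + (17−17.96)²/17.96 = 0.3413
df = 2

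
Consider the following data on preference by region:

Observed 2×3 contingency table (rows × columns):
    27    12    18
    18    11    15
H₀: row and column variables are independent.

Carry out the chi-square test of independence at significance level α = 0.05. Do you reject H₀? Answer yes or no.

Row totals [57, 44], col totals [45, 23, 33], n=101
χ² = (27−25.40)²/25.40 + (12−12.98)²/12.98 + (18−18.62)²/18.62 + (18−19.60)²/19.60 + (11−10.02)²/10.02 + (15−14.38)²/14.38 = 0.4504
df = 2
p-value (upper-tail) = 0.79836
At α=0.05: p ≥ α → fail to reject H₀

reject H₀: no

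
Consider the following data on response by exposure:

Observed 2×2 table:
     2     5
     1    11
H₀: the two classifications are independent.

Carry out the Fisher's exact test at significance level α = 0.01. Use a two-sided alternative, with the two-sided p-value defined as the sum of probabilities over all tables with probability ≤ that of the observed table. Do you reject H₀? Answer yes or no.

reject H₀: no

Margins: r₁=7, r₂=12, c₁=3, c₂=16, n=19
p_obs = C(7,2)·C(12,1)/C(19,3); sum pmf over tables with pmf ≤ p_obs
p-value (two-sided) = 0.52322
At α=0.01: p ≥ α → fail to reject H₀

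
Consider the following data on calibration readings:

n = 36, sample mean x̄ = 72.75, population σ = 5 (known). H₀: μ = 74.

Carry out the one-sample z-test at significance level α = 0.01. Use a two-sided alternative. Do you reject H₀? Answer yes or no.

reject H₀: no

SE = σ/√n = 5/√36 = 0.8333
z = (x̄−μ₀)/SE = (72.75−74)/0.8333 = -1.5000
p-value (two-sided) = 0.13361
At α=0.01: p ≥ α → fail to reject H₀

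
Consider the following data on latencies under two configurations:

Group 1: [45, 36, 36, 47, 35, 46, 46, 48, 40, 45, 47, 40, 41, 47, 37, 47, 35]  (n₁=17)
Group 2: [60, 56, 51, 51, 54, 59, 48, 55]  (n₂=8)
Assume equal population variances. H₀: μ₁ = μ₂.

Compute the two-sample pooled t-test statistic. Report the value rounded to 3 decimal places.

test statistic = -5.959

x̄₁=42.235, s₁=4.931, n₁=17
x̄₂=54.250, s₂=4.132, n₂=8
s_p² = [16·4.931² + 7·4.132²]/23 = 22.1113
SE = √(s_p²·(1/17+1/8)) = 2.0161
t = (42.235−54.250)/2.0161 = -5.9594
df = 23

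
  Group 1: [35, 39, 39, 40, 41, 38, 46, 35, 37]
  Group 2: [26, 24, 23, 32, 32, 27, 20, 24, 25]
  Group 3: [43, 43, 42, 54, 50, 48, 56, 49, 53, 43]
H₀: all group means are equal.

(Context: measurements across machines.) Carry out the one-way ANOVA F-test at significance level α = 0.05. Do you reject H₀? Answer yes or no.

Group means [38.89, 25.89, 48.10], grand mean 38.000
SSB = Σnᵢ(x̄ᵢ−x̄)² = 2347.322; SSW = ΣΣ(x−x̄ᵢ)² = 458.678
MSB = 2347.322/2 = 1173.6611; MSW = 458.678/25 = 18.3471
F = MSB/MSW = 63.9698
df = (2, 25)
p-value (upper-tail) = 0.00000
At α=0.05: p < α → reject H₀

reject H₀: yes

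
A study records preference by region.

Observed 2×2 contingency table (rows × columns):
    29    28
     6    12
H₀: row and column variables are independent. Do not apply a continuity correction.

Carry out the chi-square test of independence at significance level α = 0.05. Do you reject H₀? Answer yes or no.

Row totals [57, 18], col totals [35, 40], n=75
χ² = (29−26.60)²/26.60 + (28−30.40)²/30.40 + (6−8.40)²/8.40 + (12−9.60)²/9.60 = 1.6917
df = 1
p-value (upper-tail) = 0.19337
At α=0.05: p ≥ α → fail to reject H₀

reject H₀: no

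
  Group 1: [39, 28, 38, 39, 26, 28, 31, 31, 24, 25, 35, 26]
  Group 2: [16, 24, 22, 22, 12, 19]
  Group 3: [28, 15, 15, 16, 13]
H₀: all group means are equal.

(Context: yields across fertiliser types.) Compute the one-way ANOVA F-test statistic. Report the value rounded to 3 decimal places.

Group means [30.83, 19.17, 17.40], grand mean 24.870
SSB = Σnᵢ(x̄ᵢ−x̄)² = 900.909; SSW = ΣΣ(x−x̄ᵢ)² = 591.700
MSB = 900.909/2 = 450.4543; MSW = 591.700/20 = 29.5850
F = MSB/MSW = 15.2258
df = (2, 20)

test statistic = 15.226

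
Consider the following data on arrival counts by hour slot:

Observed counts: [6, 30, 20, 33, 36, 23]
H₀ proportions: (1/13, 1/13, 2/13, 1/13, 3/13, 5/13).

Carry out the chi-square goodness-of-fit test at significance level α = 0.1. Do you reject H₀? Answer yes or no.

n = 148; E_i = n·p_i = [11.38, 11.38, 22.77, 11.38, 34.15, 56.92]
χ² = (6−11.38)²/11.38 + (30−11.38)²/11.38 + (20−22.77)²/22.77 + (33−11.38)²/11.38 + (36−34.15)²/34.15 + (23−56.92)²/56.92 = 94.6784
df = 5
p-value (upper-tail) = 0.00000
At α=0.1: p < α → reject H₀

reject H₀: yes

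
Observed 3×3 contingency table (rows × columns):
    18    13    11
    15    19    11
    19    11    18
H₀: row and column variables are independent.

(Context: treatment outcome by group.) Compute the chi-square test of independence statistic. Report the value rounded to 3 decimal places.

test statistic = 4.846

Row totals [42, 45, 48], col totals [52, 43, 40], n=135
χ² = (18−16.18)²/16.18 + (13−13.38)²/13.38 + (11−12.44)²/12.44 + (15−17.33)²/17.33 + (19−14.33)²/14.33 + (11−13.33)²/13.33 + (19−18.49)²/18.49 + (11−15.29)²/15.29 + (18−14.22)²/14.22 = 4.8461
df = 4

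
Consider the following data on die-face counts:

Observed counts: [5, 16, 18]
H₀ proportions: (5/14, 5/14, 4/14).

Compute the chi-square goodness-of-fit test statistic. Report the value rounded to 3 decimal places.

test statistic = 10.251

n = 39; E_i = n·p_i = [13.93, 13.93, 11.14]
χ² = (5−13.93)²/13.93 + (16−13.93)²/13.93 + (18−11.14)²/11.14 = 10.2513
df = 2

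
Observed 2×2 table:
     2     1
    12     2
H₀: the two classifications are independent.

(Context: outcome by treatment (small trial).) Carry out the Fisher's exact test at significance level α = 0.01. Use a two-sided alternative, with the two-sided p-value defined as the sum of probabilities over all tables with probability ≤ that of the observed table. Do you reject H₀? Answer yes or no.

reject H₀: no

Margins: r₁=3, r₂=14, c₁=14, c₂=3, n=17
p_obs = C(3,2)·C(14,12)/C(17,14); sum pmf over tables with pmf ≤ p_obs
p-value (two-sided) = 0.46471
At α=0.01: p ≥ α → fail to reject H₀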